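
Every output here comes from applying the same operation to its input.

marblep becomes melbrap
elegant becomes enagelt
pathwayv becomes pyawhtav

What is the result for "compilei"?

In each case the input is transformed by: reverse the string, then swap the first and last characters.
For "compilei", step one produces "ielipmoc"; step two turns that into "celipmoi".

celipmoi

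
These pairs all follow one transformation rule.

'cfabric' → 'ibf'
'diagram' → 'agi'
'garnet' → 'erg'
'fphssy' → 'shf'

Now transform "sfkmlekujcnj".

njklks

Rule — reverse the string, then keep every other character starting from the second (positions 2nd, 4th, 6th, ...).
On "sfkmlekujcnj": the first step gives "jncjukelmkfs", and the second then gives "njklks".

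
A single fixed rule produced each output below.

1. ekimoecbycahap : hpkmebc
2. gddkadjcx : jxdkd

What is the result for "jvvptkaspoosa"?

What's happening: move the last 3 characters to the front (rotate right by 3), then keep every other character starting from the first (positions 1st, 3rd, 5th, ...).
Starting from "jvvptkaspoosa": after the first operation, "osajvvptkaspo"; after the second, "oavpkso".

oavpkso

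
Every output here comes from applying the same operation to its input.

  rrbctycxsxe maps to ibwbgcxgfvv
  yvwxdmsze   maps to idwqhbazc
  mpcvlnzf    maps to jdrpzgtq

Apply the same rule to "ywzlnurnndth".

In each case the input is transformed by: reverse the string, then shift every letter 4 places forward in the alphabet (wrapping around).
Working it through for "ywzlnurnndth": intermediate "htdnnrunlzwy", final "lxhrrvyrpdac".

lxhrrvyrpdac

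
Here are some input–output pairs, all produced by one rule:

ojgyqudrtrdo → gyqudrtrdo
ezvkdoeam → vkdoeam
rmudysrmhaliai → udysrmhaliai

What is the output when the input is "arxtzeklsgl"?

The transformation: delete the first 2 characters.
Doing the same to "arxtzeklsgl": "xtzeklsgl".

xtzeklsgl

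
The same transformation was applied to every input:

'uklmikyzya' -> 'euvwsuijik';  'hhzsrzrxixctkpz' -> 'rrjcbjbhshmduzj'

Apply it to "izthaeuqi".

sjdrkoeas

Each output is the input with this applied: shift every letter 10 places forward in the alphabet (wrapping around).
"izthaeuqi" → "sjdrkoeas".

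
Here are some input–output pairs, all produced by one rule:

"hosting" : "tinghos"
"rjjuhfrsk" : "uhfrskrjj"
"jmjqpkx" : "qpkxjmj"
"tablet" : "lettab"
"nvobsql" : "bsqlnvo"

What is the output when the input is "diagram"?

In each case the input is transformed by: move the first 3 characters to the end (rotate left by 3).
So "diagram" becomes "gramdia".

gramdia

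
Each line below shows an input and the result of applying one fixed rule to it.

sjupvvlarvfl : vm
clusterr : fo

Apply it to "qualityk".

tx

The transformation: shift every letter 3 places forward in the alphabet (wrapping around), then keep only the first 2 characters.
Starting from "qualityk": after the first operation, "txdolwbn"; after the second, "tx".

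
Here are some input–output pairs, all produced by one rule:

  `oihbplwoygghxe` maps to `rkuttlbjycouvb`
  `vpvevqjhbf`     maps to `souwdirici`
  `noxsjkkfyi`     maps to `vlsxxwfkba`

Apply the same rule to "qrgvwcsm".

Each output is the input with this applied: shift every letter 13 places forward in the alphabet (wrapping around) — i.e. ROT13, then reverse the string.
On "qrgvwcsm" that produces "zfpjited".

zfpjited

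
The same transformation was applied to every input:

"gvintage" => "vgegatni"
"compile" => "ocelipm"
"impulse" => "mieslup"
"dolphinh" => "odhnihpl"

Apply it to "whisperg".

hwgrepsi

In each case the input is transformed by: move the first 2 characters to the end (rotate left by 2), then reverse the string.
Starting from "whisperg": after the first operation, "ispergwh"; after the second, "hwgrepsi".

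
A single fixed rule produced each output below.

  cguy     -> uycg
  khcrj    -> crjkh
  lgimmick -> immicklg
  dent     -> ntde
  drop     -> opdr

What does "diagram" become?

Rule — move the first 2 characters to the end (rotate left by 2).
Applying that to "diagram" gives "agramdi".

agramdi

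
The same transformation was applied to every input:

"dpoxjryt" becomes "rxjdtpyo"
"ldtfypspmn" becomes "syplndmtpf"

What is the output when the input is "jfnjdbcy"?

bjdjyfcn

Each output is the input with this applied: take characters alternately from the front and the back (1st, last, 2nd, 2nd-last, ...), then move the last 3 characters to the front (rotate right by 3).
For "jfnjdbcy", step one produces "jyfcnbjd"; step two turns that into "bjdjyfcn".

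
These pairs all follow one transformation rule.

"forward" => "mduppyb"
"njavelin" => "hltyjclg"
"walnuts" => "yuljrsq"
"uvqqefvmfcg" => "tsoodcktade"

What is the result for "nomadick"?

mlykgbia

In each case the input is transformed by: swap each adjacent pair of characters (1↔2, 3↔4, ...), then shift every letter 2 places backward in the alphabet (wrapping around).
Starting from "nomadick": after the first operation, "onamidkc"; after the second, "mlykgbia".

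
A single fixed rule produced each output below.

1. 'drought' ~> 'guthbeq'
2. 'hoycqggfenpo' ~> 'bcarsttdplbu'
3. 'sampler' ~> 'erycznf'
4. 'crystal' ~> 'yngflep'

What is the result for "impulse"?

What's happening: shift every letter 13 places forward in the alphabet (wrapping around) — i.e. ROT13, then reverse the string.
On "impulse": the first step gives "vzchyfr", and the second then gives "rfyhczv".
(Check on "crystal": → "pelfgny" → "yngflep" ✓)

rfyhczv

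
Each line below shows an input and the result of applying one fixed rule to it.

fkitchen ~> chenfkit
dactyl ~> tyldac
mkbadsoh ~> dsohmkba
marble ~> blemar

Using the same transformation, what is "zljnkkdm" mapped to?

kkdmzljn

Looking at the pairs, the operation is to swap the front and back halves of the string.
Applying that to "zljnkkdm" gives "kkdmzljn".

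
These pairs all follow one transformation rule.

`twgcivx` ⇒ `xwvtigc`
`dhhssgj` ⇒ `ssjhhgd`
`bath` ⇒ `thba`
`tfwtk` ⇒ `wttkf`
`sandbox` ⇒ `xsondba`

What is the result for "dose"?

soed

The rule is to sort the characters into reverse alphabetical order.
Doing the same to "dose": "soed".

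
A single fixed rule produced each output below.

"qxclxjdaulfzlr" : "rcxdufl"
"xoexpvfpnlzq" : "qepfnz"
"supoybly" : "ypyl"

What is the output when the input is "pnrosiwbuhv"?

The pattern: swap the first and last characters, then keep every other character starting from the first (positions 1st, 3rd, 5th, ...).
Working it through for "pnrosiwbuhv": intermediate "vnrosiwbuhp", final "vrswup".

vrswup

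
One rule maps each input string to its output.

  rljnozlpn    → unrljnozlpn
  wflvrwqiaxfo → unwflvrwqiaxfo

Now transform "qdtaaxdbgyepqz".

The pattern: prepend "un".
"qdtaaxdbgyepqz" → "unqdtaaxdbgyepqz".

unqdtaaxdbgyepqz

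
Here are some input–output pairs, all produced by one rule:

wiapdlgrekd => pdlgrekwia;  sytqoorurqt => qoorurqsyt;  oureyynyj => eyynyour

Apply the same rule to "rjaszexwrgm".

szexwrgrja

Looking at the pairs, the operation is to delete the last character, then move the first 3 characters to the end (rotate left by 3).
Starting from "rjaszexwrgm": after the first operation, "rjaszexwrg"; after the second, "szexwrgrja".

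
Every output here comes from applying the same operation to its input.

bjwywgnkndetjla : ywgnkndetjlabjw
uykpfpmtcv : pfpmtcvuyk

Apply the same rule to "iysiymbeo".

iymbeoiys

What's happening: move the first 3 characters to the end (rotate left by 3).
So "iysiymbeo" becomes "iymbeoiys".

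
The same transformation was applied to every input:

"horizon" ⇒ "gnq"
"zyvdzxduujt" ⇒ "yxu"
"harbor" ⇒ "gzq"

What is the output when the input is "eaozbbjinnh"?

dzn

In each case the input is transformed by: shift every letter 1 place backward in the alphabet (wrapping around), then keep only the first 3 characters.
"eaozbbjinnh" → "dzn".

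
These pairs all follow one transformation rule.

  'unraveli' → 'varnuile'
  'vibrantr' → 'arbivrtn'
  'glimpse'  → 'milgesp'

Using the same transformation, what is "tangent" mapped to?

gnattne

What's happening: reverse the string, then move the first 3 characters to the end (rotate left by 3).
Doing the same to "tangent": "gnattne".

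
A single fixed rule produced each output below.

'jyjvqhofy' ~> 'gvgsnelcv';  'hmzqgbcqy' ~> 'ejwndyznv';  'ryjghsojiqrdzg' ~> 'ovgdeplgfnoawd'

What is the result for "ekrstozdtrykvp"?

bhopqlwaqovhsm

Looking at the pairs, the operation is to shift every letter 3 places backward in the alphabet (wrapping around).
Doing the same to "ekrstozdtrykvp": "bhopqlwaqovhsm".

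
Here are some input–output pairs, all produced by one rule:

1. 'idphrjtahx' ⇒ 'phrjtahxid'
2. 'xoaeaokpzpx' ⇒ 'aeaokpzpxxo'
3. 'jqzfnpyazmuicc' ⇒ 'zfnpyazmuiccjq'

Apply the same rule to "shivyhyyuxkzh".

ivyhyyuxkzhsh

What's happening: move the first 2 characters to the end (rotate left by 2).
On "shivyhyyuxkzh" that produces "ivyhyyuxkzhsh".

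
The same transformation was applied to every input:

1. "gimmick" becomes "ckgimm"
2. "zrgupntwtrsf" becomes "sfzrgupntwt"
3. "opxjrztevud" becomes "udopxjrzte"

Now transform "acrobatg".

tgacrob

The transformation: move the last 3 characters to the front (rotate right by 3), then delete the first character.
Working it through for "acrobatg": intermediate "atgacrob", final "tgacrob".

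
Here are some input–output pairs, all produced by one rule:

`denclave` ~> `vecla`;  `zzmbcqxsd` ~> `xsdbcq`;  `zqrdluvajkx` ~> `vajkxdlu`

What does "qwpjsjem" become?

Each output is the input with this applied: delete the first 3 characters, then move the first 3 characters to the end (rotate left by 3).
On "qwpjsjem": the first step gives "jsjem", and the second then gives "emjsj".
(Check on "zzmbcqxsd": → "bcqxsd" → "xsdbcq" ✓)

emjsj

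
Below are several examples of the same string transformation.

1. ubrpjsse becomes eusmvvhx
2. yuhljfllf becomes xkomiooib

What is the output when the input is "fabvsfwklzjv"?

In each case the input is transformed by: shift every letter 3 places forward in the alphabet (wrapping around), then move the first character to the end.
Applying that to "fabvsfwklzjv" gives "deyviznocmyi".
(Check on "yuhljfllf": → "bxkomiooi" → "xkomiooib" ✓)

deyviznocmyi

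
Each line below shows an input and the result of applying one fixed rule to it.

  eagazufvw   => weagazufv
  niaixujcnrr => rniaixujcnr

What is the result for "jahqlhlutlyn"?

njahqlhlutly

The transformation: move the last character to the front.
Doing the same to "jahqlhlutlyn": "njahqlhlutly".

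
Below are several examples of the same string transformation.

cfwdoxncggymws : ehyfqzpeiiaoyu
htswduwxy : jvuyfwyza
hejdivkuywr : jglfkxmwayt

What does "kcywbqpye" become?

Each output is the input with this applied: shift every letter 2 places forward in the alphabet (wrapping around).
"kcywbqpye" → "meaydsrag".

meaydsrag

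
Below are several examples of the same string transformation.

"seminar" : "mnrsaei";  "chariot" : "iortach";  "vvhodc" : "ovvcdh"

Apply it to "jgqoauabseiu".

egijoqsuuaab

What's happening: sort the characters into alphabetical order, then move the first 3 characters to the end (rotate left by 3).
Starting from "jgqoauabseiu": after the first operation, "aabegijoqsuu"; after the second, "egijoqsuuaab".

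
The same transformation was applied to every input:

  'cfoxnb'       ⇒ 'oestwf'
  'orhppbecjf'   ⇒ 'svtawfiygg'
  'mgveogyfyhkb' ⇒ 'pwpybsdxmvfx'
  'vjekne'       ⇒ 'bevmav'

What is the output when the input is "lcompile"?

gzcvctfd

The pattern: shift every letter 9 places backward in the alphabet (wrapping around), then swap the front and back halves of the string.
Applying both steps to "lcompile": "ctfdgzcv", then "gzcvctfd".
(Check on "orhppbecjf": → "fiyggsvtaw" → "svtawfiygg" ✓)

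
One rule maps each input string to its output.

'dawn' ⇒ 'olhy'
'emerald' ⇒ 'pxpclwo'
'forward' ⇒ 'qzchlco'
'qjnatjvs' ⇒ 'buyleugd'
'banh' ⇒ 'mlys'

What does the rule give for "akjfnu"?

What's happening: shift every letter 11 places forward in the alphabet (wrapping around).
So "akjfnu" becomes "lvuqyf".

lvuqyf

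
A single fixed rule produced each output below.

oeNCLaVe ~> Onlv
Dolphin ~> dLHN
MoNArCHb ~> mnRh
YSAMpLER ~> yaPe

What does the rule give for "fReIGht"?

Each output is the input with this applied: keep every other character starting from the first (positions 1st, 3rd, 5th, ...), then flip the case of every letter.
Starting from "fReIGht": after the first operation, "feGt"; after the second, "FEgT".

FEgT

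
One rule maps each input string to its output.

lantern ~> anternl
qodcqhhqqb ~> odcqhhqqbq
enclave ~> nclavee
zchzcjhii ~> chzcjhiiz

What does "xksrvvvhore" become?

ksrvvvhorex

Each output is the input with this applied: move the first character to the end.
So "xksrvvvhore" becomes "ksrvvvhorex".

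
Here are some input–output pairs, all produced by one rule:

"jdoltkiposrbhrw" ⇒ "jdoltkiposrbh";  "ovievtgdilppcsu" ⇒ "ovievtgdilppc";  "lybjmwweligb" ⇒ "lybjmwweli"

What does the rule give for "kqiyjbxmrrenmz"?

The transformation: delete the last 2 characters.
For "kqiyjbxmrrenmz" the result is "kqiyjbxmrren".

kqiyjbxmrren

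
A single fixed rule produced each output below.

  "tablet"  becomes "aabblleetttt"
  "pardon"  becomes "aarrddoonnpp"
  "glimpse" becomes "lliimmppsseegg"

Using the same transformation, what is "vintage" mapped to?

What's happening: move the first character to the end, then double every character.
Working it through for "vintage": intermediate "intagev", final "iinnttaaggeevv".
(Check on "glimpse": → "limpseg" → "lliimmppsseegg" ✓)

iinnttaaggeevv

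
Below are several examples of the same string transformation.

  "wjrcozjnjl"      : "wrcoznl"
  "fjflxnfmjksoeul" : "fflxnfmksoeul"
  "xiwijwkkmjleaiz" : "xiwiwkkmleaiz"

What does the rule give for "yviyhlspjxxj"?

yviyhlspxx

The pattern: remove every "j".
On "yviyhlspjxxj" that produces "yviyhlspxx".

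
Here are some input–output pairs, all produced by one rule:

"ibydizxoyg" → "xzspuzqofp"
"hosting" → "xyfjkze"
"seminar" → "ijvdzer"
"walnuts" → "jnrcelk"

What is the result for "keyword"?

ubvpnfi

What's happening: move the last character to the front, then shift every letter 9 places backward in the alphabet (wrapping around).
"keyword" → "dkeywor" → "ubvpnfi".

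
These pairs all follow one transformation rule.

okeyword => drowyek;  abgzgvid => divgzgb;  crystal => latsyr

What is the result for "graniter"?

retinar

Rule — delete the first character, then reverse the string.
For "graniter", step one produces "raniter"; step two turns that into "retinar".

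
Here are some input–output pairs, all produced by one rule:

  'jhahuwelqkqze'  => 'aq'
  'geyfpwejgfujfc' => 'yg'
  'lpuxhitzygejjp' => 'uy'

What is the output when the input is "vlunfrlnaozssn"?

ua

The pattern: keep every other character starting from the first (positions 1st, 3rd, 5th, ...), then keep one character in every 3, starting at position 2 (positions 2nd, 5th, 8th, ...).
For "vlunfrlnaozssn", step one produces "vuflazs"; step two turns that into "ua".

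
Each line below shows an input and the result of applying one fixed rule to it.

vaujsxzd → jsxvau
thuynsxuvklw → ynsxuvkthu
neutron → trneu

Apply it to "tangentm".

Each output is the input with this applied: delete the last 2 characters, then move the first 3 characters to the end (rotate left by 3).
For "tangentm", step one produces "tangen"; step two turns that into "gentan".

gentan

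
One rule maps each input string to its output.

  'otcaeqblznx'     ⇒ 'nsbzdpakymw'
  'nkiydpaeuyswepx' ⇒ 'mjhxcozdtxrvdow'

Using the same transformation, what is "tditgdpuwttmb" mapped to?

schsfcotvssla

Each output is the input with this applied: shift every letter 1 place backward in the alphabet (wrapping around).
On "tditgdpuwttmb" that produces "schsfcotvssla".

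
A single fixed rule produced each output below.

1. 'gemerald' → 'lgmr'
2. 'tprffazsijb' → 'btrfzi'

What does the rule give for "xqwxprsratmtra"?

Looking at the pairs, the operation is to keep every other character starting from the first (positions 1st, 3rd, 5th, ...), then move the last character to the front.
Working it through for "xqwxprsratmtra": intermediate "xwpsamr", final "rxwpsam".

rxwpsam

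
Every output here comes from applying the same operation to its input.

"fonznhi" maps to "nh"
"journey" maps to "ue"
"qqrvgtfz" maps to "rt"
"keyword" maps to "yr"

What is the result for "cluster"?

The transformation: keep one character in every 3, starting at position 3 (positions 3rd, 6th, 9th, ...).
For "cluster" the result is "ue".

ue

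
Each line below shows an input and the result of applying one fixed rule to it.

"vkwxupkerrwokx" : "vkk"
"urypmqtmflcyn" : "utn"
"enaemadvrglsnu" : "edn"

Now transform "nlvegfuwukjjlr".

nul

Each output is the input with this applied: keep one character in every 3, starting at position 1 (positions 1st, 4th, 7th, ...), then keep every other character starting from the first (positions 1st, 3rd, 5th, ...).
Working it through for "nlvegfuwukjjlr": intermediate "neukl", final "nul".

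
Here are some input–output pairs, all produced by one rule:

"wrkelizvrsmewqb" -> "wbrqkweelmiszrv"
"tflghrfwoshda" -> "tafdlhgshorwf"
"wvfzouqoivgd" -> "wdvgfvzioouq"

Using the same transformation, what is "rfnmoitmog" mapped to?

rgfonmmtoi

Rule — take characters alternately from the front and the back (1st, last, 2nd, 2nd-last, ...).
Doing the same to "rfnmoitmog": "rgfonmmtoi".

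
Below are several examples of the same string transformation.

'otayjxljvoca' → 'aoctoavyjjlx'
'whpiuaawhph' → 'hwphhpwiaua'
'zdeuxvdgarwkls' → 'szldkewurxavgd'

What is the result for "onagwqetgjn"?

Each output is the input with this applied: take characters alternately from the front and the back (1st, last, 2nd, 2nd-last, ...), then swap each adjacent pair of characters (1↔2, 3↔4, ...).
"onagwqetgjn" → "nojngatgewq".

nojngatgewq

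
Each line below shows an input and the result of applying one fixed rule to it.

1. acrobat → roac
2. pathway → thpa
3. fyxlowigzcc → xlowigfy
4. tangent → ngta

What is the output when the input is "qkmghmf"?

Each output is the input with this applied: delete the last 3 characters, then move the first 2 characters to the end (rotate left by 2).
On "qkmghmf" that produces "mgqk".

mgqk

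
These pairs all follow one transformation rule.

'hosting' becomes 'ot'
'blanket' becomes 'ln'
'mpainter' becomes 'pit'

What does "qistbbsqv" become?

In each case the input is transformed by: keep every other character starting from the second (positions 2nd, 4th, 6th, ...), then delete the last character.
"qistbbsqv" → "itbq" → "itb".
(Check on "mpainter": → "pitr" → "pit" ✓)

itb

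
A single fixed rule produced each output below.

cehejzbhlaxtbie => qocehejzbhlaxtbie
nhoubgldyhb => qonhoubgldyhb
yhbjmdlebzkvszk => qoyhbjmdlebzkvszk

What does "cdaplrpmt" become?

qocdaplrpmt

Looking at the pairs, the operation is to prepend "qo".
"cdaplrpmt" → "qocdaplrpmt".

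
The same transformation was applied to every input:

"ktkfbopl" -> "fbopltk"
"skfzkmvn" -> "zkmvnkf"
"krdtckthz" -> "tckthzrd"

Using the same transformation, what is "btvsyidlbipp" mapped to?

syidlbipptv

Each output is the input with this applied: delete the first character, then move the first 2 characters to the end (rotate left by 2).
Doing the same to "btvsyidlbipp": "syidlbipptv".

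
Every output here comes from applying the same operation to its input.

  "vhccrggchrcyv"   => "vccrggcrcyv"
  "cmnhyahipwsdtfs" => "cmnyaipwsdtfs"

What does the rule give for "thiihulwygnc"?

tiiulwygnc

Looking at the pairs, the operation is to remove every "h".
Doing the same to "thiihulwygnc": "tiiulwygnc".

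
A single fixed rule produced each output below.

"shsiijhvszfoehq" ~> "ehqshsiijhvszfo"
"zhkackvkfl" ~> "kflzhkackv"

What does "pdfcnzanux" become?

nuxpdfcnza

What's happening: move the last 3 characters to the front (rotate right by 3).
"pdfcnzanux" → "nuxpdfcnza".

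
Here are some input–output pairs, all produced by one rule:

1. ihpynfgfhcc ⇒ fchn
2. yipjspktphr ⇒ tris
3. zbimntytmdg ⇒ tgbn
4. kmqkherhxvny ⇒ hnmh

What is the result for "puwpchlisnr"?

iruc

Rule — keep one character in every 3, starting at position 2 (positions 2nd, 5th, 8th, ...), then swap the front and back halves of the string.
"puwpchlisnr" → "iruc".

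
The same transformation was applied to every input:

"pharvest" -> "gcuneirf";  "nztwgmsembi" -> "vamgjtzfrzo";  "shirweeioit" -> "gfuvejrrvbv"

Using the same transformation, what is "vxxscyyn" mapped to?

The pattern: shift every letter 13 places forward in the alphabet (wrapping around) — i.e. ROT13, then move the last character to the front.
For "vxxscyyn" the result is "aikkfpll".

aikkfpll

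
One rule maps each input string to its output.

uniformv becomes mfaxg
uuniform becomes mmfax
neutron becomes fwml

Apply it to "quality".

The transformation: shift every letter 8 places backward in the alphabet (wrapping around), then delete the last 3 characters.
"quality" → "imsd".

imsd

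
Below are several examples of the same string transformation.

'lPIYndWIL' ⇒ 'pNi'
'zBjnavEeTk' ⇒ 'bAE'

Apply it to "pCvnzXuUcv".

Looking at the pairs, the operation is to keep one character in every 3, starting at position 2 (positions 2nd, 5th, 8th, ...), then flip the case of every letter.
"pCvnzXuUcv" → "CzU" → "cZu".

cZu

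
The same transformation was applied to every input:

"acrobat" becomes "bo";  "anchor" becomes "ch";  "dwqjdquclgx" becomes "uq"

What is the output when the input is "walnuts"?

un

In each case the input is transformed by: take characters alternately from the front and the back (1st, last, 2nd, 2nd-last, ...), then keep only the last 2 characters.
"walnuts" → "wsatlun" → "un".
(Check on "acrobat": → "atcarbo" → "bo" ✓)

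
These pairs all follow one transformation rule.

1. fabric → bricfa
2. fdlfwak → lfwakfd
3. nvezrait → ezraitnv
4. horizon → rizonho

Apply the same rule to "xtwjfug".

The rule is to move the first 2 characters to the end (rotate left by 2).
For "xtwjfug" the result is "wjfugxt".

wjfugxt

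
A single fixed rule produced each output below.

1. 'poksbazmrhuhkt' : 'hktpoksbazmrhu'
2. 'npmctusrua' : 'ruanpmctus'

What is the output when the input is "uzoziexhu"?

In each case the input is transformed by: move the last 3 characters to the front (rotate right by 3).
"uzoziexhu" → "xhuuzozie".

xhuuzozie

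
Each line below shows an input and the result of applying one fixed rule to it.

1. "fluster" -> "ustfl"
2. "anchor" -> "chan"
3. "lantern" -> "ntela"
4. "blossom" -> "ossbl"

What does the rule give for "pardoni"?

rdopa

The rule is to delete the last 2 characters, then move the first 2 characters to the end (rotate left by 2).
Applying that to "pardoni" gives "rdopa".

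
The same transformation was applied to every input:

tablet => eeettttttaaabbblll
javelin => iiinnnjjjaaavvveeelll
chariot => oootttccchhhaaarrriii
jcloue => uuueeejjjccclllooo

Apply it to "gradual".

The rule is to move the last 2 characters to the front (rotate right by 2), then repeat every character 3 times.
"gradual" → "algradu" → "aaalllgggrrraaaddduuu".

aaalllgggrrraaaddduuu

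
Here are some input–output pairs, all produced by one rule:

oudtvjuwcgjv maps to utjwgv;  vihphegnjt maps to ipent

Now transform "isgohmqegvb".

Each output is the input with this applied: keep every other character starting from the second (positions 2nd, 4th, 6th, ...).
On "isgohmqegvb" that produces "somev".

somev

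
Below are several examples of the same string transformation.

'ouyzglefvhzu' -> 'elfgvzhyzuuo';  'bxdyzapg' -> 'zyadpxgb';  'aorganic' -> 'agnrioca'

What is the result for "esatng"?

The transformation: swap the front and back halves of the string, then take characters alternately from the front and the back (1st, last, 2nd, 2nd-last, ...).
Working it through for "esatng": intermediate "tngesa", final "tansge".

tansge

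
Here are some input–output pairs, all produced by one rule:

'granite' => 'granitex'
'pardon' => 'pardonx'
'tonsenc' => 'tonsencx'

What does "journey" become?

journeyx

The transformation: append "x".
"journey" → "journeyx".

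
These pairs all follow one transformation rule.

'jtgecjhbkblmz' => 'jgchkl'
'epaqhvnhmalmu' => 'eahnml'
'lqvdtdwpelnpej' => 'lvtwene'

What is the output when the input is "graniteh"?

gaie

The pattern: move the last character to the front, then keep every other character starting from the second (positions 2nd, 4th, 6th, ...).
Starting from "graniteh": after the first operation, "hgranite"; after the second, "gaie".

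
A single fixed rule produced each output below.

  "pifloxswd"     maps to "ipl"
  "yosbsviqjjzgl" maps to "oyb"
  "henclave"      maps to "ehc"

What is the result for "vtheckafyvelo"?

tve

What's happening: swap each adjacent pair of characters (1↔2, 3↔4, ...), then keep only the first 3 characters.
"vtheckafyvelo" → "tve".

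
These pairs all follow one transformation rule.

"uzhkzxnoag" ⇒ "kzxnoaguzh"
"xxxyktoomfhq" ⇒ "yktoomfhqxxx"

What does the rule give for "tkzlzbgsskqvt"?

lzbgsskqvttkz

Looking at the pairs, the operation is to move the first 3 characters to the end (rotate left by 3).
For "tkzlzbgsskqvt" the result is "lzbgsskqvttkz".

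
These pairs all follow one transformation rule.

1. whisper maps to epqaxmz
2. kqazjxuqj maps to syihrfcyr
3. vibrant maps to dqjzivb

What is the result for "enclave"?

What's happening: shift every letter 8 places forward in the alphabet (wrapping around).
Doing the same to "enclave": "mvktidm".

mvktidm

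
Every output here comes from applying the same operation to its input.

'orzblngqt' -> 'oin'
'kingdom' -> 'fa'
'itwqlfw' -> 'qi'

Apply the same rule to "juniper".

rm

What's happening: shift every letter 3 places backward in the alphabet (wrapping around), then keep one character in every 3, starting at position 2 (positions 2nd, 5th, 8th, ...).
Working it through for "juniper": intermediate "grkfmbo", final "rm".
(Check on "kingdom": → "hfkdalj" → "fa" ✓)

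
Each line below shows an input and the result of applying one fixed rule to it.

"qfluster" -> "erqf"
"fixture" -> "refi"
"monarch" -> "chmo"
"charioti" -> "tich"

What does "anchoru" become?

ruan

Rule — move the last 2 characters to the front (rotate right by 2), then keep only the first 4 characters.
Working it through for "anchoru": intermediate "ruancho", final "ruan".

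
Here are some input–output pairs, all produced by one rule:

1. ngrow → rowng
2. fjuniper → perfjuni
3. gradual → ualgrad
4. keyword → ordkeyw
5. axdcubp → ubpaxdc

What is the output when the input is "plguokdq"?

Looking at the pairs, the operation is to move the last 3 characters to the front (rotate right by 3).
On "plguokdq" that produces "kdqplguo".

kdqplguo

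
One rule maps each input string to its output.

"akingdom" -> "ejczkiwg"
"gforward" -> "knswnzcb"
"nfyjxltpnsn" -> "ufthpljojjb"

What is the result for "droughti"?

Looking at the pairs, the operation is to shift every letter 4 places backward in the alphabet (wrapping around), then move the first 2 characters to the end (rotate left by 2).
For "droughti", step one produces "znkqcdpe"; step two turns that into "kqcdpezn".

kqcdpezn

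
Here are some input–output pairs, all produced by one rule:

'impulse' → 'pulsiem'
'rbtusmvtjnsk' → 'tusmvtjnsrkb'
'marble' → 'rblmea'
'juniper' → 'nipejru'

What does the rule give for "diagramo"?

agramdoi

The transformation: swap the first and last characters, then move the first 2 characters to the end (rotate left by 2).
"diagramo" → "oiagramd" → "agramdoi".
(Check on "juniper": → "runipej" → "nipejru" ✓)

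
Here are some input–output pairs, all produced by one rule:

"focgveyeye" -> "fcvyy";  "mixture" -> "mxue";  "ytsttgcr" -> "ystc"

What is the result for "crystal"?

The pattern: keep every other character starting from the first (positions 1st, 3rd, 5th, ...).
For "crystal" the result is "cytl".

cytl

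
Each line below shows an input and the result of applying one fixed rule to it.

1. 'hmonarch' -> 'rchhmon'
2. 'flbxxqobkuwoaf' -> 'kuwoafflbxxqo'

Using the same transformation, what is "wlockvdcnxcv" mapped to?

Looking at the pairs, the operation is to swap the front and back halves of the string, then delete the first character.
Working it through for "wlockvdcnxcv": intermediate "dcnxcvwlockv", final "cnxcvwlockv".
(Check on "flbxxqobkuwoaf": → "bkuwoafflbxxqo" → "kuwoafflbxxqo" ✓)

cnxcvwlockv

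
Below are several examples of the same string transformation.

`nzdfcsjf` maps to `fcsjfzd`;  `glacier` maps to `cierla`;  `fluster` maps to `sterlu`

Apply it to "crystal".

stalry

The transformation: delete the first character, then move the first 2 characters to the end (rotate left by 2).
"crystal" → "rystal" → "stalry".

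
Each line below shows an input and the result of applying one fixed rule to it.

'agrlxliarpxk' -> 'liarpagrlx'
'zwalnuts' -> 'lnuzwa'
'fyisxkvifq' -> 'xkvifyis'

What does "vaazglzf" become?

Each output is the input with this applied: delete the last 2 characters, then swap the front and back halves of the string.
Applying that to "vaazglzf" gives "zglvaa".

zglvaa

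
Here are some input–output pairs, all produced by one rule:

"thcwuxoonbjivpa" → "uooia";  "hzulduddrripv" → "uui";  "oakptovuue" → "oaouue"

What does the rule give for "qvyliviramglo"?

Rule — keep only the vowels.
On "qvyliviramglo" that produces "iiao".

iiao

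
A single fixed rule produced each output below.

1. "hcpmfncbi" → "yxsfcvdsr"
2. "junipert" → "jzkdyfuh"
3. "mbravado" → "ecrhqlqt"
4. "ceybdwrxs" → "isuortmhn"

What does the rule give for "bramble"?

urhqcrb

Rule — move the last character to the front, then shift every letter 10 places backward in the alphabet (wrapping around).
For "bramble", step one produces "ebrambl"; step two turns that into "urhqcrb".
(Check on "ceybdwrxs": → "sceybdwrx" → "isuortmhn" ✓)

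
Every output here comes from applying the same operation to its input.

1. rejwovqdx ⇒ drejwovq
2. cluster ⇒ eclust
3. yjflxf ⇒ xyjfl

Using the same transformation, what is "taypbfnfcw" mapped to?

The pattern: delete the last character, then move the last character to the front.
Starting from "taypbfnfcw": after the first operation, "taypbfnfc"; after the second, "ctaypbfnf".

ctaypbfnf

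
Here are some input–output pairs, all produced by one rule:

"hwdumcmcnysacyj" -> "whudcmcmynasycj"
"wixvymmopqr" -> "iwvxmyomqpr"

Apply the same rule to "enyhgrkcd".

Looking at the pairs, the operation is to swap each adjacent pair of characters (1↔2, 3↔4, ...).
Applying that to "enyhgrkcd" gives "nehyrgckd".

nehyrgckd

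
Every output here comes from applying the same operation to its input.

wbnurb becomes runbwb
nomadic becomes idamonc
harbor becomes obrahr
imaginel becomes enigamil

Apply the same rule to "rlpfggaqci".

Rule — reverse the string, then move the first character to the end.
Applying both steps to "rlpfggaqci": "icqaggfplr", then "cqaggfplri".

cqaggfplri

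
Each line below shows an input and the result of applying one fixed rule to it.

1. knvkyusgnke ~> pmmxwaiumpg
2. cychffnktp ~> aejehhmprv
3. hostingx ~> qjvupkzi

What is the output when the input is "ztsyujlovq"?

vbaulwqnsx

What's happening: shift every letter 2 places forward in the alphabet (wrapping around), then swap each adjacent pair of characters (1↔2, 3↔4, ...).
"ztsyujlovq" → "vbaulwqnsx".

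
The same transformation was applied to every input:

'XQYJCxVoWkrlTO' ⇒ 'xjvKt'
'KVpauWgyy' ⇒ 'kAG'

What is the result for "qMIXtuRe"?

Qxr

The transformation: flip the case of every letter, then keep one character in every 3, starting at position 1 (positions 1st, 4th, 7th, ...).
Doing the same to "qMIXtuRe": "Qxr".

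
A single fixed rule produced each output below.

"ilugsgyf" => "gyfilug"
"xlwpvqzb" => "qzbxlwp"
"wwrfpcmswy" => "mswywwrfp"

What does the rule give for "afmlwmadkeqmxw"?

Looking at the pairs, the operation is to swap the front and back halves of the string, then delete the first character.
For "afmlwmadkeqmxw" the result is "keqmxwafmlwma".

keqmxwafmlwma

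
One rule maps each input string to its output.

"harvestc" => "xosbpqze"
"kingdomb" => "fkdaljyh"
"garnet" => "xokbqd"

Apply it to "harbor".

The pattern: move the first character to the end, then shift every letter 3 places backward in the alphabet (wrapping around).
So "harbor" becomes "xoyloe".
(Check on "kingdomb": → "ingdombk" → "fkdaljyh" ✓)

xoyloe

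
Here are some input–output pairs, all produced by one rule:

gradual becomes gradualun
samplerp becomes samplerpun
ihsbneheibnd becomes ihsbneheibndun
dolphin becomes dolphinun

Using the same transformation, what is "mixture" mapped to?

Rule — append "un".
On "mixture" that produces "mixtureun".

mixtureun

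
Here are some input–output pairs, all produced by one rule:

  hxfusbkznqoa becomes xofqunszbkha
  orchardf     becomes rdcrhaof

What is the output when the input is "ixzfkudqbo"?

xbzqfdkuio

In each case the input is transformed by: take characters alternately from the front and the back (1st, last, 2nd, 2nd-last, ...), then move the first 2 characters to the end (rotate left by 2).
Working it through for "ixzfkudqbo": intermediate "ioxbzqfdku", final "xbzqfdkuio".
(Check on "orchardf": → "ofrdcrha" → "rdcrhaof" ✓)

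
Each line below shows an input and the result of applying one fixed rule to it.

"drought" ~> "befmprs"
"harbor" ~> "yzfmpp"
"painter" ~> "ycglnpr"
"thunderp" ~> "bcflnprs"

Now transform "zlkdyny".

bijlwwx

What's happening: sort the characters into alphabetical order, then shift every letter 2 places backward in the alphabet (wrapping around).
For "zlkdyny", step one produces "dklnyyz"; step two turns that into "bijlwwx".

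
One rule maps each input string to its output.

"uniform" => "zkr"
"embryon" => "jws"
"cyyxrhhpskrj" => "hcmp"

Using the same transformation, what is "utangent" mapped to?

zss

Rule — shift every letter 5 places forward in the alphabet (wrapping around), then keep one character in every 3, starting at position 1 (positions 1st, 4th, 7th, ...).
"utangent" → "zss".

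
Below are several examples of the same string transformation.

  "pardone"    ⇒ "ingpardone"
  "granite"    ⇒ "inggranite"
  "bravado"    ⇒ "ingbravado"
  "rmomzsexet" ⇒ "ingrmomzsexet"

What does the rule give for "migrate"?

ingmigrate

The pattern: prepend "ing".
For "migrate" the result is "ingmigrate".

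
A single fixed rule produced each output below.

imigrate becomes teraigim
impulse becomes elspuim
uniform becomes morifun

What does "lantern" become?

nerntla

In each case the input is transformed by: swap each adjacent pair of characters (1↔2, 3↔4, ...), then reverse the string.
Applying that to "lantern" gives "nerntla".
(Check on "impulse": → "miupsle" → "elspuim" ✓)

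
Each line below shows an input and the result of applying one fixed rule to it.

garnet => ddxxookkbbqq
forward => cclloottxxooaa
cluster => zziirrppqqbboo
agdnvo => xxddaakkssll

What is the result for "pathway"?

mmxxqqeettxxvv

The transformation: shift every letter 3 places backward in the alphabet (wrapping around), then double every character.
On "pathway" that produces "mmxxqqeettxxvv".
(Check on "garnet": → "dxokbq" → "ddxxookkbbqq" ✓)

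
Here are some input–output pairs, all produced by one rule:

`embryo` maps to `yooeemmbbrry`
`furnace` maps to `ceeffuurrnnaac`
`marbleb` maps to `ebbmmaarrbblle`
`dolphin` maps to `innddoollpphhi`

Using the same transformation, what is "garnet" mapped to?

ettggaarrnne

In each case the input is transformed by: double every character, then move the last 3 characters to the front (rotate right by 3).
Starting from "garnet": after the first operation, "ggaarrnneett"; after the second, "ettggaarrnne".
(Check on "dolphin": → "ddoollpphhiinn" → "innddoollpphhi" ✓)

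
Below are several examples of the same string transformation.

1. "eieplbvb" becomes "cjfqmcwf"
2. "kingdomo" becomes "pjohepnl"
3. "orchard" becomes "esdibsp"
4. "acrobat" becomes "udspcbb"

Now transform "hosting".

hptujoi

What's happening: shift every letter 1 place forward in the alphabet (wrapping around), then swap the first and last characters.
"hosting" → "iptujoh" → "hptujoi".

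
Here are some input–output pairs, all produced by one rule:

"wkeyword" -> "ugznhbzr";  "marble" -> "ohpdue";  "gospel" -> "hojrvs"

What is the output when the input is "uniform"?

What's happening: move the last 2 characters to the front (rotate right by 2), then shift every letter 3 places forward in the alphabet (wrapping around).
On "uniform" that produces "upxqlir".
(Check on "gospel": → "elgosp" → "hojrvs" ✓)

upxqlir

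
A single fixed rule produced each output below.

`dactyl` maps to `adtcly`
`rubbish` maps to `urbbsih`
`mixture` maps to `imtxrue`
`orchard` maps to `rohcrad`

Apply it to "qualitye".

uqlatiey

What's happening: swap each adjacent pair of characters (1↔2, 3↔4, ...).
For "qualitye" the result is "uqlatiey".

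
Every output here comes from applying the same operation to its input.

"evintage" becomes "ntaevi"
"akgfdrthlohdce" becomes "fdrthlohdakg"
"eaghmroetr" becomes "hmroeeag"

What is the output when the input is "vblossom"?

The rule is to delete the last 2 characters, then move the first 3 characters to the end (rotate left by 3).
For "vblossom" the result is "ossvbl".

ossvbl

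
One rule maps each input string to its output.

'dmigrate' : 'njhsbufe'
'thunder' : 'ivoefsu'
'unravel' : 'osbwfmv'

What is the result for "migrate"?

Rule — shift every letter 1 place forward in the alphabet (wrapping around), then move the first character to the end.
Starting from "migrate": after the first operation, "njhsbuf"; after the second, "jhsbufn".

jhsbufn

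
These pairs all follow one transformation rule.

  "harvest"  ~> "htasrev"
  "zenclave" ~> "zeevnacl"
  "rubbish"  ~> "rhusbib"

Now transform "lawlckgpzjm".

Looking at the pairs, the operation is to take characters alternately from the front and the back (1st, last, 2nd, 2nd-last, ...).
Applying that to "lawlckgpzjm" gives "lmajwzlpcgk".

lmajwzlpcgk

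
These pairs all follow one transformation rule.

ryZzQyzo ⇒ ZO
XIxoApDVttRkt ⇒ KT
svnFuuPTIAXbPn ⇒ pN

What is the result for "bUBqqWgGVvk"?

VK

What's happening: flip the case of every letter, then keep only the last 2 characters.
Working it through for "bUBqqWgGVvk": intermediate "BubQQwGgvVK", final "VK".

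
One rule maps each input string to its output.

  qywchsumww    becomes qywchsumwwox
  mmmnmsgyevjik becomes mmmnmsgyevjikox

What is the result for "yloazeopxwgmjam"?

yloazeopxwgmjamox

Each output is the input with this applied: append "ox".
Doing the same to "yloazeopxwgmjam": "yloazeopxwgmjamox".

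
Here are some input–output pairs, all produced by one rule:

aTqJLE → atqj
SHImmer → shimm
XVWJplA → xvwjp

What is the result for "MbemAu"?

The rule is to delete the last 2 characters, then convert every letter to lowercase.
"MbemAu" → "Mbem" → "mbem".

mbem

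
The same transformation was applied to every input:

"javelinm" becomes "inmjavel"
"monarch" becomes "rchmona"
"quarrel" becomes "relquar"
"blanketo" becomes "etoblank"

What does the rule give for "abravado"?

adoabrav

Each output is the input with this applied: move the last 3 characters to the front (rotate right by 3).
For "abravado" the result is "adoabrav".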